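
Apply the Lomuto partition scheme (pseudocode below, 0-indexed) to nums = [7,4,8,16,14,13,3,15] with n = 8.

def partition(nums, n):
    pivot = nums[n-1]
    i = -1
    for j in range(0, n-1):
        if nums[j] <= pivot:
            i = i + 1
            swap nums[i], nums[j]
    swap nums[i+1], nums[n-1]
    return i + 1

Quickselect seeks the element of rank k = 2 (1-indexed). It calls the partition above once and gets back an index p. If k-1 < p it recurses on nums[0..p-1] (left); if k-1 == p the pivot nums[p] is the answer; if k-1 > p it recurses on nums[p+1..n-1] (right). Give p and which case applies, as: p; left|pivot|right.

6; left

pivot = nums[7] = 15; i = -1
j=0: nums[0]=7 ≤ 15 → i=0, swap nums[0],nums[0] (no change) → [7,4,8,16,14,13,3,15]
j=1: nums[1]=4 ≤ 15 → i=1, swap nums[1],nums[1] (no change) → [7,4,8,16,14,13,3,15]
j=2: nums[2]=8 ≤ 15 → i=2, swap nums[2],nums[2] (no change) → [7,4,8,16,14,13,3,15]
j=3: nums[3]=16 > 15 → no swap
j=4: nums[4]=14 ≤ 15 → i=3, swap nums[3],nums[4] → [7,4,8,14,16,13,3,15]
j=5: nums[5]=13 ≤ 15 → i=4, swap nums[4],nums[5] → [7,4,8,14,13,16,3,15]
j=6: nums[6]=3 ≤ 15 → i=5, swap nums[5],nums[6] → [7,4,8,14,13,3,16,15]
final swap nums[6],nums[7] → [7,4,8,14,13,3,15,16]; return 6
p = 6; k-1 = 1 < 6 ⇒ left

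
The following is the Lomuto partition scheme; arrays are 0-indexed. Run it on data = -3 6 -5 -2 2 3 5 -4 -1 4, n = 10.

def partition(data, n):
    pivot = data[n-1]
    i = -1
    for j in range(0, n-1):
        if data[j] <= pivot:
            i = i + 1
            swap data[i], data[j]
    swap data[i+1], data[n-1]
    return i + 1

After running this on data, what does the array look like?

-3 -5 -2 2 3 -4 -1 4 5 6

pivot = data[9] = 4; i = -1
j=0: data[0]=-3 ≤ 4 → i=0, swap data[0],data[0] (no change) → -3 6 -5 -2 2 3 5 -4 -1 4
j=1: data[1]=6 > 4 → no swap
j=2: data[2]=-5 ≤ 4 → i=1, swap data[1],data[2] → -3 -5 6 -2 2 3 5 -4 -1 4
j=3: data[3]=-2 ≤ 4 → i=2, swap data[2],data[3] → -3 -5 -2 6 2 3 5 -4 -1 4
j=4: data[4]=2 ≤ 4 → i=3, swap data[3],data[4] → -3 -5 -2 2 6 3 5 -4 -1 4
j=5: data[5]=3 ≤ 4 → i=4, swap data[4],data[5] → -3 -5 -2 2 3 6 5 -4 -1 4
j=6: data[6]=5 > 4 → no swap
j=7: data[7]=-4 ≤ 4 → i=5, swap data[5],data[7] → -3 -5 -2 2 3 -4 5 6 -1 4
j=8: data[8]=-1 ≤ 4 → i=6, swap data[6],data[8] → -3 -5 -2 2 3 -4 -1 6 5 4
final swap data[7],data[9] → -3 -5 -2 2 3 -4 -1 4 5 6; return 7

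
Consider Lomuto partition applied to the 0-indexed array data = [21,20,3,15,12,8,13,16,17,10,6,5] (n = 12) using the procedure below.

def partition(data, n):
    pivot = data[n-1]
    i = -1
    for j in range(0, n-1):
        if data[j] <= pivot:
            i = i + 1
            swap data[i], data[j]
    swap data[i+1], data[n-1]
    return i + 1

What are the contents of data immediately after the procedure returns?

[3,5,21,15,12,8,13,16,17,10,6,20]

pivot = data[11] = 5; i = -1
j=0: data[0]=21 > 5 → no swap
j=1: data[1]=20 > 5 → no swap
j=2: data[2]=3 ≤ 5 → i=0, swap data[0],data[2] → [3,20,21,15,12,8,13,16,17,10,6,5]
j=3: data[3]=15 > 5 → no swap
j=4: data[4]=12 > 5 → no swap
j=5: data[5]=8 > 5 → no swap
j=6: data[6]=13 > 5 → no swap
j=7: data[7]=16 > 5 → no swap
j=8: data[8]=17 > 5 → no swap
j=9: data[9]=10 > 5 → no swap
j=10: data[10]=6 > 5 → no swap
final swap data[1],data[11] → [3,5,21,15,12,8,13,16,17,10,6,20]; return 1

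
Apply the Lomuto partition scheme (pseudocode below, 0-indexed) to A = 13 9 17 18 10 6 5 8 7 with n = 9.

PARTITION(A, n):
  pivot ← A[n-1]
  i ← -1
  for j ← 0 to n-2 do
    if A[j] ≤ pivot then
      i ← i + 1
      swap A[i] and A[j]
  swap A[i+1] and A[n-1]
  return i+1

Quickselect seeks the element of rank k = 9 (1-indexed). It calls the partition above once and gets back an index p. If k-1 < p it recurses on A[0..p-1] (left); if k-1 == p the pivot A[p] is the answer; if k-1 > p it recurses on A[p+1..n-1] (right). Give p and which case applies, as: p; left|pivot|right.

2; right

pivot = A[8] = 7; i = -1
j=0: A[0]=13 > 7 → no swap
j=1: A[1]=9 > 7 → no swap
j=2: A[2]=17 > 7 → no swap
j=3: A[3]=18 > 7 → no swap
j=4: A[4]=10 > 7 → no swap
j=5: A[5]=6 ≤ 7 → i=0, swap A[0],A[5] → 6 9 17 18 10 13 5 8 7
j=6: A[6]=5 ≤ 7 → i=1, swap A[1],A[6] → 6 5 17 18 10 13 9 8 7
j=7: A[7]=8 > 7 → no swap
final swap A[2],A[8] → 6 5 7 18 10 13 9 8 17; return 2
p = 2; k-1 = 8 > 2 ⇒ right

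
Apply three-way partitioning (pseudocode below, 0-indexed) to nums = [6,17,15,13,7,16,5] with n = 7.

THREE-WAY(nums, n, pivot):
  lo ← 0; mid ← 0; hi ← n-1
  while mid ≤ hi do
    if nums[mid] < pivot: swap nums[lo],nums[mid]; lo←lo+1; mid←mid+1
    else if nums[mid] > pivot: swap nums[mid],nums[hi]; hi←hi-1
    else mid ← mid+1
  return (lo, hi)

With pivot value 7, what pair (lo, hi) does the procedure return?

(2, 2)

pivot = 7; lo=0, mid=0, hi=6
nums[mid]=6<7: swap nums[0],nums[0]; lo=1,mid=1 → [6,17,15,13,7,16,5]
nums[mid]=17>7: swap nums[1],nums[6]; hi=5 → [6,5,15,13,7,16,17]
nums[mid]=5<7: swap nums[1],nums[1]; lo=2,mid=2 → [6,5,15,13,7,16,17]
nums[mid]=15>7: swap nums[2],nums[5]; hi=4 → [6,5,16,13,7,15,17]
nums[mid]=16>7: swap nums[2],nums[4]; hi=3 → [6,5,7,13,16,15,17]
nums[mid]=7=7: mid=3
nums[mid]=13>7: swap nums[3],nums[3]; hi=2 → [6,5,7,13,16,15,17]
end: lo=2, hi=2; nums = [6,5,7,13,16,15,17]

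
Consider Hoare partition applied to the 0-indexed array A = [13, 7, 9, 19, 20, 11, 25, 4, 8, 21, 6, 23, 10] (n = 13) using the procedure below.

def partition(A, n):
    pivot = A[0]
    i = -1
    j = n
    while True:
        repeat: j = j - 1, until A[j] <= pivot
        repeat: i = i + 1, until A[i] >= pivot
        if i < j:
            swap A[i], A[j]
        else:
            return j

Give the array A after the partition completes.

[10, 7, 9, 6, 8, 11, 4, 25, 20, 21, 19, 23, 13]

pivot = A[0] = 13; i = -1, j = 13
j→12 (A[12]=10≤13), i→0 (A[0]=13≥13); i<j, swap → [10, 7, 9, 19, 20, 11, 25, 4, 8, 21, 6, 23, 13]
j→10 (A[10]=6≤13), i→3 (A[3]=19≥13); i<j, swap → [10, 7, 9, 6, 20, 11, 25, 4, 8, 21, 19, 23, 13]
j→8 (A[8]=8≤13), i→4 (A[4]=20≥13); i<j, swap → [10, 7, 9, 6, 8, 11, 25, 4, 20, 21, 19, 23, 13]
j→7 (A[7]=4≤13), i→6 (A[6]=25≥13); i<j, swap → [10, 7, 9, 6, 8, 11, 4, 25, 20, 21, 19, 23, 13]
j→6, i→7; i≥j, return j=6. A = [10, 7, 9, 6, 8, 11, 4, 25, 20, 21, 19, 23, 13]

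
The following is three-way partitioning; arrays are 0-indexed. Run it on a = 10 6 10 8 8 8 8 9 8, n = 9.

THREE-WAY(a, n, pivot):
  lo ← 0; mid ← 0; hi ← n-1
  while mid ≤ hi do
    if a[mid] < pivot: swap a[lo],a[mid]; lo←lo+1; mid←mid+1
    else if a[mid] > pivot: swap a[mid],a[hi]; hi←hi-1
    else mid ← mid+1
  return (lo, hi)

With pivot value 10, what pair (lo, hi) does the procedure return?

(7, 8)

lo=0 mid=0 hi=8
10=10: mid=1
6<10: swap(0,1), lo=1 mid=2 ⇒ 6 10 10 8 8 8 8 9 8
10=10: mid=3
8<10: swap(1,3), lo=2 mid=4 ⇒ 6 8 10 10 8 8 8 9 8
8<10: swap(2,4), lo=3 mid=5 ⇒ 6 8 8 10 10 8 8 9 8
8<10: swap(3,5), lo=4 mid=6 ⇒ 6 8 8 8 10 10 8 9 8
8<10: swap(4,6), lo=5 mid=7 ⇒ 6 8 8 8 8 10 10 9 8
9<10: swap(5,7), lo=6 mid=8 ⇒ 6 8 8 8 8 9 10 10 8
8<10: swap(6,8), lo=7 mid=9 ⇒ 6 8 8 8 8 9 8 10 10
done. lo=7 hi=8; a=6 8 8 8 8 9 8 10 10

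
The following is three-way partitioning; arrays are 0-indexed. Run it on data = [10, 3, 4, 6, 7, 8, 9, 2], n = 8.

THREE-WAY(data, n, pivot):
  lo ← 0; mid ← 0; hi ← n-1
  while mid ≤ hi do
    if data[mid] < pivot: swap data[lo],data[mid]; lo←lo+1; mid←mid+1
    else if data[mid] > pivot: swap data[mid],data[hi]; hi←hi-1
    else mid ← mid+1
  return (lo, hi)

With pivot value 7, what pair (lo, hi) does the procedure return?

pivot = 7; lo=0, mid=0, hi=7
data[mid]=10>7: swap data[0],data[7]; hi=6 → [2, 3, 4, 6, 7, 8, 9, 10]
data[mid]=2<7: swap data[0],data[0]; lo=1,mid=1 → [2, 3, 4, 6, 7, 8, 9, 10]
data[mid]=3<7: swap data[1],data[1]; lo=2,mid=2 → [2, 3, 4, 6, 7, 8, 9, 10]
data[mid]=4<7: swap data[2],data[2]; lo=3,mid=3 → [2, 3, 4, 6, 7, 8, 9, 10]
data[mid]=6<7: swap data[3],data[3]; lo=4,mid=4 → [2, 3, 4, 6, 7, 8, 9, 10]
data[mid]=7=7: mid=5
data[mid]=8>7: swap data[5],data[6]; hi=5 → [2, 3, 4, 6, 7, 9, 8, 10]
data[mid]=9>7: swap data[5],data[5]; hi=4 → [2, 3, 4, 6, 7, 9, 8, 10]
end: lo=4, hi=4; data = [2, 3, 4, 6, 7, 9, 8, 10]

(4, 4)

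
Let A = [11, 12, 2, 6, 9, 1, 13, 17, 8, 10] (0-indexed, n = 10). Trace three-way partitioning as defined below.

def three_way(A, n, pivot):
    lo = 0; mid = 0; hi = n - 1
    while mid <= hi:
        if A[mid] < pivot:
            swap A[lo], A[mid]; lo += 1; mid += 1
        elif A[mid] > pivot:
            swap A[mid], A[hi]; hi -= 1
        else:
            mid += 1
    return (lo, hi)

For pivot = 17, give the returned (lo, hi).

lo=0 mid=0 hi=9
11<17: swap(0,0), lo=1 mid=1 ⇒ [11, 12, 2, 6, 9, 1, 13, 17, 8, 10]
12<17: swap(1,1), lo=2 mid=2 ⇒ [11, 12, 2, 6, 9, 1, 13, 17, 8, 10]
2<17: swap(2,2), lo=3 mid=3 ⇒ [11, 12, 2, 6, 9, 1, 13, 17, 8, 10]
6<17: swap(3,3), lo=4 mid=4 ⇒ [11, 12, 2, 6, 9, 1, 13, 17, 8, 10]
9<17: swap(4,4), lo=5 mid=5 ⇒ [11, 12, 2, 6, 9, 1, 13, 17, 8, 10]
1<17: swap(5,5), lo=6 mid=6 ⇒ [11, 12, 2, 6, 9, 1, 13, 17, 8, 10]
13<17: swap(6,6), lo=7 mid=7 ⇒ [11, 12, 2, 6, 9, 1, 13, 17, 8, 10]
17=17: mid=8
8<17: swap(7,8), lo=8 mid=9 ⇒ [11, 12, 2, 6, 9, 1, 13, 8, 17, 10]
10<17: swap(8,9), lo=9 mid=10 ⇒ [11, 12, 2, 6, 9, 1, 13, 8, 10, 17]
done. lo=9 hi=9; A=[11, 12, 2, 6, 9, 1, 13, 8, 10, 17]

(9, 9)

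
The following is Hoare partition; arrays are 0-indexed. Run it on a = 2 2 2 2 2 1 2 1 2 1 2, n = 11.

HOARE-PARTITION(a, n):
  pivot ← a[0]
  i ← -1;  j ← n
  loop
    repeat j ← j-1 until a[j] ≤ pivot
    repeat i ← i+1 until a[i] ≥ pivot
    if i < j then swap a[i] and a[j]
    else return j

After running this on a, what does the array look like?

2 1 2 1 2 1 2 2 2 2 2

pivot=2
j stops at 10 (2), i stops at 0 (2); swap ⇒ 2 2 2 2 2 1 2 1 2 1 2
j stops at 9 (1), i stops at 1 (2); swap ⇒ 2 1 2 2 2 1 2 1 2 2 2
j stops at 8 (2), i stops at 2 (2); swap ⇒ 2 1 2 2 2 1 2 1 2 2 2
j stops at 7 (1), i stops at 3 (2); swap ⇒ 2 1 2 1 2 1 2 2 2 2 2
j stops at 6 (2), i stops at 4 (2); swap ⇒ 2 1 2 1 2 1 2 2 2 2 2
j stops at 5, i stops at 6; i≥j ⇒ return 5. a=2 1 2 1 2 1 2 2 2 2 2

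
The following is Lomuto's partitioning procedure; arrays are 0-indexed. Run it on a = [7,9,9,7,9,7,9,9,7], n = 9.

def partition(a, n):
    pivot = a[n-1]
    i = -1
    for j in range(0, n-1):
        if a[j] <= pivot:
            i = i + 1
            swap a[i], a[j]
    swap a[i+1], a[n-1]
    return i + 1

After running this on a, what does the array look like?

pivot = a[8] = 7; i = -1
j=0: a[0]=7 ≤ 7 → i=0, swap a[0],a[0] (no change) → [7,9,9,7,9,7,9,9,7]
j=1: a[1]=9 > 7 → no swap
j=2: a[2]=9 > 7 → no swap
j=3: a[3]=7 ≤ 7 → i=1, swap a[1],a[3] → [7,7,9,9,9,7,9,9,7]
j=4: a[4]=9 > 7 → no swap
j=5: a[5]=7 ≤ 7 → i=2, swap a[2],a[5] → [7,7,7,9,9,9,9,9,7]
j=6: a[6]=9 > 7 → no swap
j=7: a[7]=9 > 7 → no swap
final swap a[3],a[8] → [7,7,7,7,9,9,9,9,9]; return 3

[7,7,7,7,9,9,9,9,9]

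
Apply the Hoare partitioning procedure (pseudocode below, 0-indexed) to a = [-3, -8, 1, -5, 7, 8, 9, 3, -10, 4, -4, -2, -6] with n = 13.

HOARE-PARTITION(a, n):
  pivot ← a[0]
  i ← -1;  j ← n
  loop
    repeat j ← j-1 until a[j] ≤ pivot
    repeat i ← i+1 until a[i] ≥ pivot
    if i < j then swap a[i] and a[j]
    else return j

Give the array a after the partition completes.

pivot = a[0] = -3; i = -1, j = 13
j→12 (a[12]=-6≤-3), i→0 (a[0]=-3≥-3); i<j, swap → [-6, -8, 1, -5, 7, 8, 9, 3, -10, 4, -4, -2, -3]
j→10 (a[10]=-4≤-3), i→2 (a[2]=1≥-3); i<j, swap → [-6, -8, -4, -5, 7, 8, 9, 3, -10, 4, 1, -2, -3]
j→8 (a[8]=-10≤-3), i→4 (a[4]=7≥-3); i<j, swap → [-6, -8, -4, -5, -10, 8, 9, 3, 7, 4, 1, -2, -3]
j→4, i→5; i≥j, return j=4. a = [-6, -8, -4, -5, -10, 8, 9, 3, 7, 4, 1, -2, -3]

[-6, -8, -4, -5, -10, 8, 9, 3, 7, 4, 1, -2, -3]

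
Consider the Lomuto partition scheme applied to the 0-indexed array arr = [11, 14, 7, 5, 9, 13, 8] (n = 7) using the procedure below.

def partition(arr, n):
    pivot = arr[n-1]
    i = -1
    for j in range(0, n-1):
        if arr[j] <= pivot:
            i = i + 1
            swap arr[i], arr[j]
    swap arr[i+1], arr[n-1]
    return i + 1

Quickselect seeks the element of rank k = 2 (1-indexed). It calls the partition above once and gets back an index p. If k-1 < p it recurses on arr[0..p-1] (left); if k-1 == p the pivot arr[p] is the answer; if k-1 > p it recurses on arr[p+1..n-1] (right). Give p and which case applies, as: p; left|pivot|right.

2; left

pivot = arr[6] = 8; i = -1
j=0: arr[0]=11 > 8 → no swap
j=1: arr[1]=14 > 8 → no swap
j=2: arr[2]=7 ≤ 8 → i=0, swap arr[0],arr[2] → [7, 14, 11, 5, 9, 13, 8]
j=3: arr[3]=5 ≤ 8 → i=1, swap arr[1],arr[3] → [7, 5, 11, 14, 9, 13, 8]
j=4: arr[4]=9 > 8 → no swap
j=5: arr[5]=13 > 8 → no swap
final swap arr[2],arr[6] → [7, 5, 8, 14, 9, 13, 11]; return 2
p = 2; k-1 = 1 < 2 ⇒ left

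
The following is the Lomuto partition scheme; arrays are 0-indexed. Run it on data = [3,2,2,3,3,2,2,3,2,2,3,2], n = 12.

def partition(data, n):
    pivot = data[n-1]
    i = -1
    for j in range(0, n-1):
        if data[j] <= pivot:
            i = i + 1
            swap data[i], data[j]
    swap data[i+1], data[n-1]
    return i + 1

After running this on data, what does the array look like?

[2,2,2,2,2,2,2,3,3,3,3,3]

pivot = data[11] = 2; i = -1
j=0: data[0]=3 > 2 → no swap
j=1: data[1]=2 ≤ 2 → i=0, swap data[0],data[1] → [2,3,2,3,3,2,2,3,2,2,3,2]
j=2: data[2]=2 ≤ 2 → i=1, swap data[1],data[2] → [2,2,3,3,3,2,2,3,2,2,3,2]
j=3: data[3]=3 > 2 → no swap
j=4: data[4]=3 > 2 → no swap
j=5: data[5]=2 ≤ 2 → i=2, swap data[2],data[5] → [2,2,2,3,3,3,2,3,2,2,3,2]
j=6: data[6]=2 ≤ 2 → i=3, swap data[3],data[6] → [2,2,2,2,3,3,3,3,2,2,3,2]
j=7: data[7]=3 > 2 → no swap
j=8: data[8]=2 ≤ 2 → i=4, swap data[4],data[8] → [2,2,2,2,2,3,3,3,3,2,3,2]
j=9: data[9]=2 ≤ 2 → i=5, swap data[5],data[9] → [2,2,2,2,2,2,3,3,3,3,3,2]
j=10: data[10]=3 > 2 → no swap
final swap data[6],data[11] → [2,2,2,2,2,2,2,3,3,3,3,3]; return 6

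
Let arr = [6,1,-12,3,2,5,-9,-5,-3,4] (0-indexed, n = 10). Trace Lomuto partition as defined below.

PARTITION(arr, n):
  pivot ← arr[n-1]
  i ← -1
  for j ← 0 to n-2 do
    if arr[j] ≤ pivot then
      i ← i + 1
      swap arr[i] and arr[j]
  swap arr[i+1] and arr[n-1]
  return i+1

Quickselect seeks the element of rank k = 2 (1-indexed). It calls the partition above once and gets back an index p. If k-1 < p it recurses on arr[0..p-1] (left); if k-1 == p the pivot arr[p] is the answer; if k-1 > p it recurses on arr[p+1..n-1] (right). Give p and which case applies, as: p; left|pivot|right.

7; left

pivot = arr[9] = 4; i = -1
j=0: arr[0]=6 > 4 → no swap
j=1: arr[1]=1 ≤ 4 → i=0, swap arr[0],arr[1] → [1,6,-12,3,2,5,-9,-5,-3,4]
j=2: arr[2]=-12 ≤ 4 → i=1, swap arr[1],arr[2] → [1,-12,6,3,2,5,-9,-5,-3,4]
j=3: arr[3]=3 ≤ 4 → i=2, swap arr[2],arr[3] → [1,-12,3,6,2,5,-9,-5,-3,4]
j=4: arr[4]=2 ≤ 4 → i=3, swap arr[3],arr[4] → [1,-12,3,2,6,5,-9,-5,-3,4]
j=5: arr[5]=5 > 4 → no swap
j=6: arr[6]=-9 ≤ 4 → i=4, swap arr[4],arr[6] → [1,-12,3,2,-9,5,6,-5,-3,4]
j=7: arr[7]=-5 ≤ 4 → i=5, swap arr[5],arr[7] → [1,-12,3,2,-9,-5,6,5,-3,4]
j=8: arr[8]=-3 ≤ 4 → i=6, swap arr[6],arr[8] → [1,-12,3,2,-9,-5,-3,5,6,4]
final swap arr[7],arr[9] → [1,-12,3,2,-9,-5,-3,4,6,5]; return 7
p = 7; k-1 = 1 < 7 ⇒ left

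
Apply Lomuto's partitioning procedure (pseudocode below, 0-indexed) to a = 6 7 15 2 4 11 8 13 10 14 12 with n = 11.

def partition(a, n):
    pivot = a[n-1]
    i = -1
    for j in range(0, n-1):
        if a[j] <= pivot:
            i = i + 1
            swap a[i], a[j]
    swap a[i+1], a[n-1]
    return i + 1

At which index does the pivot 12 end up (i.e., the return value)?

7

pivot=12, i=-1
j=0: 6≤12, i=0, swap(0,0) ⇒ 6 7 15 2 4 11 8 13 10 14 12
j=1: 7≤12, i=1, swap(1,1) ⇒ 6 7 15 2 4 11 8 13 10 14 12
j=2: 15>12, skip
j=3: 2≤12, i=2, swap(2,3) ⇒ 6 7 2 15 4 11 8 13 10 14 12
j=4: 4≤12, i=3, swap(3,4) ⇒ 6 7 2 4 15 11 8 13 10 14 12
j=5: 11≤12, i=4, swap(4,5) ⇒ 6 7 2 4 11 15 8 13 10 14 12
j=6: 8≤12, i=5, swap(5,6) ⇒ 6 7 2 4 11 8 15 13 10 14 12
j=7: 13>12, skip
j=8: 10≤12, i=6, swap(6,8) ⇒ 6 7 2 4 11 8 10 13 15 14 12
j=9: 14>12, skip
swap(7,10) ⇒ 6 7 2 4 11 8 10 12 15 14 13; return 7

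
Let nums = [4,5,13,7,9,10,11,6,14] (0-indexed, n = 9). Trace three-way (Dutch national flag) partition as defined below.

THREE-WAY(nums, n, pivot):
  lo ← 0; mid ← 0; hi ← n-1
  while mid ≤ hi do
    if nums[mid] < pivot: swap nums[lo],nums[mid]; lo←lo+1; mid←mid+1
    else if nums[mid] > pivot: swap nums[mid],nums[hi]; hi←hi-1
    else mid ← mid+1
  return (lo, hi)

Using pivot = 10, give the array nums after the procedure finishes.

pivot = 10; lo=0, mid=0, hi=8
nums[mid]=4<10: swap nums[0],nums[0]; lo=1,mid=1 → [4,5,13,7,9,10,11,6,14]
nums[mid]=5<10: swap nums[1],nums[1]; lo=2,mid=2 → [4,5,13,7,9,10,11,6,14]
nums[mid]=13>10: swap nums[2],nums[8]; hi=7 → [4,5,14,7,9,10,11,6,13]
nums[mid]=14>10: swap nums[2],nums[7]; hi=6 → [4,5,6,7,9,10,11,14,13]
nums[mid]=6<10: swap nums[2],nums[2]; lo=3,mid=3 → [4,5,6,7,9,10,11,14,13]
nums[mid]=7<10: swap nums[3],nums[3]; lo=4,mid=4 → [4,5,6,7,9,10,11,14,13]
nums[mid]=9<10: swap nums[4],nums[4]; lo=5,mid=5 → [4,5,6,7,9,10,11,14,13]
nums[mid]=10=10: mid=6
nums[mid]=11>10: swap nums[6],nums[6]; hi=5 → [4,5,6,7,9,10,11,14,13]
end: lo=5, hi=5; nums = [4,5,6,7,9,10,11,14,13]

[4,5,6,7,9,10,11,14,13]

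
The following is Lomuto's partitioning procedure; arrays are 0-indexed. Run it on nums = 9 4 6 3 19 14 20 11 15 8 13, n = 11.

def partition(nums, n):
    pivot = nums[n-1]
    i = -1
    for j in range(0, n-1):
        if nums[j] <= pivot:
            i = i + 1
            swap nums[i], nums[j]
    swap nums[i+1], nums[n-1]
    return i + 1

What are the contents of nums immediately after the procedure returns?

9 4 6 3 11 8 13 19 15 14 20

pivot=13, i=-1
j=0: 9≤13, i=0, swap(0,0) ⇒ 9 4 6 3 19 14 20 11 15 8 13
j=1: 4≤13, i=1, swap(1,1) ⇒ 9 4 6 3 19 14 20 11 15 8 13
j=2: 6≤13, i=2, swap(2,2) ⇒ 9 4 6 3 19 14 20 11 15 8 13
j=3: 3≤13, i=3, swap(3,3) ⇒ 9 4 6 3 19 14 20 11 15 8 13
j=4: 19>13, skip
j=5: 14>13, skip
j=6: 20>13, skip
j=7: 11≤13, i=4, swap(4,7) ⇒ 9 4 6 3 11 14 20 19 15 8 13
j=8: 15>13, skip
j=9: 8≤13, i=5, swap(5,9) ⇒ 9 4 6 3 11 8 20 19 15 14 13
swap(6,10) ⇒ 9 4 6 3 11 8 13 19 15 14 20; return 6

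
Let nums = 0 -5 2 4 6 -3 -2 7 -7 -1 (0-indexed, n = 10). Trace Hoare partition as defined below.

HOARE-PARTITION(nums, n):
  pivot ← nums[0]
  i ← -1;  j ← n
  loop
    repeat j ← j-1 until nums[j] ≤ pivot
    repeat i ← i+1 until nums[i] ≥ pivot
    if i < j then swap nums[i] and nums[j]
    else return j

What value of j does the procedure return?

pivot = nums[0] = 0; i = -1, j = 10
j→9 (nums[9]=-1≤0), i→0 (nums[0]=0≥0); i<j, swap → -1 -5 2 4 6 -3 -2 7 -7 0
j→8 (nums[8]=-7≤0), i→2 (nums[2]=2≥0); i<j, swap → -1 -5 -7 4 6 -3 -2 7 2 0
j→6 (nums[6]=-2≤0), i→3 (nums[3]=4≥0); i<j, swap → -1 -5 -7 -2 6 -3 4 7 2 0
j→5 (nums[5]=-3≤0), i→4 (nums[4]=6≥0); i<j, swap → -1 -5 -7 -2 -3 6 4 7 2 0
j→4, i→5; i≥j, return j=4. nums = -1 -5 -7 -2 -3 6 4 7 2 0

4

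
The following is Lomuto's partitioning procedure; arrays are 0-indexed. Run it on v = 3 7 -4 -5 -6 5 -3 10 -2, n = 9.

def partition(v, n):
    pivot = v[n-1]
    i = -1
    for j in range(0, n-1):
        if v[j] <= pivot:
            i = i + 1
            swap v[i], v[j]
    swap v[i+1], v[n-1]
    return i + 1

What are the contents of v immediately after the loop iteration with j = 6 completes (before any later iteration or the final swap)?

-4 -5 -6 -3 3 5 7 10 -2

pivot = v[8] = -2; i = -1
j=0: v[0]=3 > -2 → no swap
j=1: v[1]=7 > -2 → no swap
j=2: v[2]=-4 ≤ -2 → i=0, swap v[0],v[2] → -4 7 3 -5 -6 5 -3 10 -2
j=3: v[3]=-5 ≤ -2 → i=1, swap v[1],v[3] → -4 -5 3 7 -6 5 -3 10 -2
j=4: v[4]=-6 ≤ -2 → i=2, swap v[2],v[4] → -4 -5 -6 7 3 5 -3 10 -2
j=5: v[5]=5 > -2 → no swap
j=6: v[6]=-3 ≤ -2 → i=3, swap v[3],v[6] → -4 -5 -6 -3 3 5 7 10 -2
(after j=6) v = -4 -5 -6 -3 3 5 7 10 -2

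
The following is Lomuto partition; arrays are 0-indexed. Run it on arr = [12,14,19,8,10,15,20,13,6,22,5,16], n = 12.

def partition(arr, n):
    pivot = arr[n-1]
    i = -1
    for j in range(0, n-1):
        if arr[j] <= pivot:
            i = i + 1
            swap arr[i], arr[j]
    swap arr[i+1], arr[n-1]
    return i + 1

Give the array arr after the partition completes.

[12,14,8,10,15,13,6,5,16,22,19,20]

pivot = arr[11] = 16; i = -1
j=0: arr[0]=12 ≤ 16 → i=0, swap arr[0],arr[0] (no change) → [12,14,19,8,10,15,20,13,6,22,5,16]
j=1: arr[1]=14 ≤ 16 → i=1, swap arr[1],arr[1] (no change) → [12,14,19,8,10,15,20,13,6,22,5,16]
j=2: arr[2]=19 > 16 → no swap
j=3: arr[3]=8 ≤ 16 → i=2, swap arr[2],arr[3] → [12,14,8,19,10,15,20,13,6,22,5,16]
j=4: arr[4]=10 ≤ 16 → i=3, swap arr[3],arr[4] → [12,14,8,10,19,15,20,13,6,22,5,16]
j=5: arr[5]=15 ≤ 16 → i=4, swap arr[4],arr[5] → [12,14,8,10,15,19,20,13,6,22,5,16]
j=6: arr[6]=20 > 16 → no swap
j=7: arr[7]=13 ≤ 16 → i=5, swap arr[5],arr[7] → [12,14,8,10,15,13,20,19,6,22,5,16]
j=8: arr[8]=6 ≤ 16 → i=6, swap arr[6],arr[8] → [12,14,8,10,15,13,6,19,20,22,5,16]
j=9: arr[9]=22 > 16 → no swap
j=10: arr[10]=5 ≤ 16 → i=7, swap arr[7],arr[10] → [12,14,8,10,15,13,6,5,20,22,19,16]
final swap arr[8],arr[11] → [12,14,8,10,15,13,6,5,16,22,19,20]; return 8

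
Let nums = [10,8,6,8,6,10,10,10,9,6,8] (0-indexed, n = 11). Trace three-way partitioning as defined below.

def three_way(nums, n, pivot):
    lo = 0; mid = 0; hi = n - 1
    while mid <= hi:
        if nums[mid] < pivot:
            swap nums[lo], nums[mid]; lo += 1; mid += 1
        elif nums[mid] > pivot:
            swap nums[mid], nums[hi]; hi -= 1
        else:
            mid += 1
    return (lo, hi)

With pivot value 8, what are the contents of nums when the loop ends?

[6,6,6,8,8,8,10,9,10,10,10]

lo=0 mid=0 hi=10
10>8: swap(0,10), hi=9 ⇒ [8,8,6,8,6,10,10,10,9,6,10]
8=8: mid=1
8=8: mid=2
6<8: swap(0,2), lo=1 mid=3 ⇒ [6,8,8,8,6,10,10,10,9,6,10]
8=8: mid=4
6<8: swap(1,4), lo=2 mid=5 ⇒ [6,6,8,8,8,10,10,10,9,6,10]
10>8: swap(5,9), hi=8 ⇒ [6,6,8,8,8,6,10,10,9,10,10]
6<8: swap(2,5), lo=3 mid=6 ⇒ [6,6,6,8,8,8,10,10,9,10,10]
10>8: swap(6,8), hi=7 ⇒ [6,6,6,8,8,8,9,10,10,10,10]
9>8: swap(6,7), hi=6 ⇒ [6,6,6,8,8,8,10,9,10,10,10]
10>8: swap(6,6), hi=5 ⇒ [6,6,6,8,8,8,10,9,10,10,10]
done. lo=3 hi=5; nums=[6,6,6,8,8,8,10,9,10,10,10]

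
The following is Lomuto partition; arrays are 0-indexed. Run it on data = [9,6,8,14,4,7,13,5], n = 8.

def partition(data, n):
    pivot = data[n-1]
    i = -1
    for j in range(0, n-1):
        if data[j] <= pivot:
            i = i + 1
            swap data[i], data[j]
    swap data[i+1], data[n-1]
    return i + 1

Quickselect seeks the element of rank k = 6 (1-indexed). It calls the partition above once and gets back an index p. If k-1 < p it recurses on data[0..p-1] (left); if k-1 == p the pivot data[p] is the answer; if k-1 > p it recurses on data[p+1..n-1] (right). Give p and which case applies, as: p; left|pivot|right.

pivot = data[7] = 5; i = -1
j=0: data[0]=9 > 5 → no swap
j=1: data[1]=6 > 5 → no swap
j=2: data[2]=8 > 5 → no swap
j=3: data[3]=14 > 5 → no swap
j=4: data[4]=4 ≤ 5 → i=0, swap data[0],data[4] → [4,6,8,14,9,7,13,5]
j=5: data[5]=7 > 5 → no swap
j=6: data[6]=13 > 5 → no swap
final swap data[1],data[7] → [4,5,8,14,9,7,13,6]; return 1
p = 1; k-1 = 5 > 1 ⇒ right

1; right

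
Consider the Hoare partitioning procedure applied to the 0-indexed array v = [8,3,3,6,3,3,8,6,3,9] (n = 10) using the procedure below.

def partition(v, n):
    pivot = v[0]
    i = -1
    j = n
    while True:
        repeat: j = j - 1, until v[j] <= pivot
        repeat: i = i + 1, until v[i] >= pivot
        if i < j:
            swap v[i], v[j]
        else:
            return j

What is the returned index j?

pivot=8
j stops at 8 (3), i stops at 0 (8); swap ⇒ [3,3,3,6,3,3,8,6,8,9]
j stops at 7 (6), i stops at 6 (8); swap ⇒ [3,3,3,6,3,3,6,8,8,9]
j stops at 6, i stops at 7; i≥j ⇒ return 6. v=[3,3,3,6,3,3,6,8,8,9]

6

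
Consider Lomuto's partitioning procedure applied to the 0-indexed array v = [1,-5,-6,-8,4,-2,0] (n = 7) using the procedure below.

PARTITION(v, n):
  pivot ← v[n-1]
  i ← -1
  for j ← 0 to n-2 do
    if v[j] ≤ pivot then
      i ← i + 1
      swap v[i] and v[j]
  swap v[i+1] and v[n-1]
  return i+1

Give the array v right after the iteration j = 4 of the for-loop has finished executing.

pivot = v[6] = 0; i = -1
j=0: v[0]=1 > 0 → no swap
j=1: v[1]=-5 ≤ 0 → i=0, swap v[0],v[1] → [-5,1,-6,-8,4,-2,0]
j=2: v[2]=-6 ≤ 0 → i=1, swap v[1],v[2] → [-5,-6,1,-8,4,-2,0]
j=3: v[3]=-8 ≤ 0 → i=2, swap v[2],v[3] → [-5,-6,-8,1,4,-2,0]
j=4: v[4]=4 > 0 → no swap
(after j=4) v = [-5,-6,-8,1,4,-2,0]

[-5,-6,-8,1,4,-2,0]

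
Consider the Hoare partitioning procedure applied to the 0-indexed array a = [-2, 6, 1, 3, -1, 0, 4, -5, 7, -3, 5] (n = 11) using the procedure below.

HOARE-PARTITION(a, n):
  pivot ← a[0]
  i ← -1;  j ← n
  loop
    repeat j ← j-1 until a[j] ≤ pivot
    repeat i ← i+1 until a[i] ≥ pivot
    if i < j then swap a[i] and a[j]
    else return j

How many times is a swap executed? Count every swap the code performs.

2

pivot = a[0] = -2; i = -1, j = 11
j→9 (a[9]=-3≤-2), i→0 (a[0]=-2≥-2); i<j, swap → [-3, 6, 1, 3, -1, 0, 4, -5, 7, -2, 5]
j→7 (a[7]=-5≤-2), i→1 (a[1]=6≥-2); i<j, swap → [-3, -5, 1, 3, -1, 0, 4, 6, 7, -2, 5]
j→1, i→2; i≥j, return j=1. a = [-3, -5, 1, 3, -1, 0, 4, 6, 7, -2, 5]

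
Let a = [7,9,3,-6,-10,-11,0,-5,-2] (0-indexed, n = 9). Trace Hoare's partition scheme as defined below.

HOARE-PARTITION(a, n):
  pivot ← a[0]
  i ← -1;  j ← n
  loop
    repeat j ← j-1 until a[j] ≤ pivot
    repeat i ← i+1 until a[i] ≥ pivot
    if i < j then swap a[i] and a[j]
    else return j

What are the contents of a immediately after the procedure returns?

pivot = a[0] = 7; i = -1, j = 9
j→8 (a[8]=-2≤7), i→0 (a[0]=7≥7); i<j, swap → [-2,9,3,-6,-10,-11,0,-5,7]
j→7 (a[7]=-5≤7), i→1 (a[1]=9≥7); i<j, swap → [-2,-5,3,-6,-10,-11,0,9,7]
j→6, i→7; i≥j, return j=6. a = [-2,-5,3,-6,-10,-11,0,9,7]

[-2,-5,3,-6,-10,-11,0,9,7]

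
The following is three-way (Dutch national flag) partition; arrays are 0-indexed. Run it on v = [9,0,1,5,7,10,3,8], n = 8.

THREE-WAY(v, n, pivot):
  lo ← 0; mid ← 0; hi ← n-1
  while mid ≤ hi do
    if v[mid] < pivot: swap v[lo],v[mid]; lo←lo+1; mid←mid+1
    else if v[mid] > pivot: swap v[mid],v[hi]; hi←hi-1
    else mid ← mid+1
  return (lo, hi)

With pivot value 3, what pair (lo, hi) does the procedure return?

(2, 2)

lo=0 mid=0 hi=7
9>3: swap(0,7), hi=6 ⇒ [8,0,1,5,7,10,3,9]
8>3: swap(0,6), hi=5 ⇒ [3,0,1,5,7,10,8,9]
3=3: mid=1
0<3: swap(0,1), lo=1 mid=2 ⇒ [0,3,1,5,7,10,8,9]
1<3: swap(1,2), lo=2 mid=3 ⇒ [0,1,3,5,7,10,8,9]
5>3: swap(3,5), hi=4 ⇒ [0,1,3,10,7,5,8,9]
10>3: swap(3,4), hi=3 ⇒ [0,1,3,7,10,5,8,9]
7>3: swap(3,3), hi=2 ⇒ [0,1,3,7,10,5,8,9]
done. lo=2 hi=2; v=[0,1,3,7,10,5,8,9]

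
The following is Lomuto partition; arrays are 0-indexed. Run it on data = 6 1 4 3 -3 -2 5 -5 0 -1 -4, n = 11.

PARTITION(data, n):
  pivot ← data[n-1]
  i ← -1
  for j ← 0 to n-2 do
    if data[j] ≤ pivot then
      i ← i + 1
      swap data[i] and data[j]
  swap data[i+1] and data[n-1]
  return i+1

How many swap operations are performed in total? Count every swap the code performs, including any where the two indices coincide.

pivot = data[10] = -4; i = -1
j=0: data[0]=6 > -4 → no swap
j=1: data[1]=1 > -4 → no swap
j=2: data[2]=4 > -4 → no swap
j=3: data[3]=3 > -4 → no swap
j=4: data[4]=-3 > -4 → no swap
j=5: data[5]=-2 > -4 → no swap
j=6: data[6]=5 > -4 → no swap
j=7: data[7]=-5 ≤ -4 → i=0, swap data[0],data[7] → -5 1 4 3 -3 -2 5 6 0 -1 -4
j=8: data[8]=0 > -4 → no swap
j=9: data[9]=-1 > -4 → no swap
final swap data[1],data[10] → -5 -4 4 3 -3 -2 5 6 0 -1 1; return 1

2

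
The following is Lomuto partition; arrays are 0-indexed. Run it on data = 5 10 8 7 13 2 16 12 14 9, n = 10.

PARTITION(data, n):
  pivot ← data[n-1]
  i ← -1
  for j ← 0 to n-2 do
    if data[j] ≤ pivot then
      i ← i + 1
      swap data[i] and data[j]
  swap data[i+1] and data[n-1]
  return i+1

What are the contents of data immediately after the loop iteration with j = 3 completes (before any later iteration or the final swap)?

pivot=9, i=-1
j=0: 5≤9, i=0, swap(0,0) ⇒ 5 10 8 7 13 2 16 12 14 9
j=1: 10>9, skip
j=2: 8≤9, i=1, swap(1,2) ⇒ 5 8 10 7 13 2 16 12 14 9
j=3: 7≤9, i=2, swap(2,3) ⇒ 5 8 7 10 13 2 16 12 14 9
(after j=3) data = 5 8 7 10 13 2 16 12 14 9

5 8 7 10 13 2 16 12 14 9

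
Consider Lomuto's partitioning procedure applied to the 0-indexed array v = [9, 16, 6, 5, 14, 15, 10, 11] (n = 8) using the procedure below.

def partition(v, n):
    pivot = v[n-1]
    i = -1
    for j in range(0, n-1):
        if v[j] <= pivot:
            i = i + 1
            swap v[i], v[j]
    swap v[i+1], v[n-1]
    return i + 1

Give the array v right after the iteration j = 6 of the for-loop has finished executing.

[9, 6, 5, 10, 14, 15, 16, 11]

pivot = v[7] = 11; i = -1
j=0: v[0]=9 ≤ 11 → i=0, swap v[0],v[0] (no change) → [9, 16, 6, 5, 14, 15, 10, 11]
j=1: v[1]=16 > 11 → no swap
j=2: v[2]=6 ≤ 11 → i=1, swap v[1],v[2] → [9, 6, 16, 5, 14, 15, 10, 11]
j=3: v[3]=5 ≤ 11 → i=2, swap v[2],v[3] → [9, 6, 5, 16, 14, 15, 10, 11]
j=4: v[4]=14 > 11 → no swap
j=5: v[5]=15 > 11 → no swap
j=6: v[6]=10 ≤ 11 → i=3, swap v[3],v[6] → [9, 6, 5, 10, 14, 15, 16, 11]
(after j=6) v = [9, 6, 5, 10, 14, 15, 16, 11]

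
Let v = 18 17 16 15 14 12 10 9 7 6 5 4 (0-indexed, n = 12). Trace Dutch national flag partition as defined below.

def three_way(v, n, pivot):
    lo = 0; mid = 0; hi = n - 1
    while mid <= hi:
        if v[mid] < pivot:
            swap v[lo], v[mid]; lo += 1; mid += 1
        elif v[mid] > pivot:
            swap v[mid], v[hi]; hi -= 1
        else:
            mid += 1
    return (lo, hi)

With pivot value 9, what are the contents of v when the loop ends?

lo=0 mid=0 hi=11
18>9: swap(0,11), hi=10 ⇒ 4 17 16 15 14 12 10 9 7 6 5 18
4<9: swap(0,0), lo=1 mid=1 ⇒ 4 17 16 15 14 12 10 9 7 6 5 18
17>9: swap(1,10), hi=9 ⇒ 4 5 16 15 14 12 10 9 7 6 17 18
5<9: swap(1,1), lo=2 mid=2 ⇒ 4 5 16 15 14 12 10 9 7 6 17 18
16>9: swap(2,9), hi=8 ⇒ 4 5 6 15 14 12 10 9 7 16 17 18
6<9: swap(2,2), lo=3 mid=3 ⇒ 4 5 6 15 14 12 10 9 7 16 17 18
15>9: swap(3,8), hi=7 ⇒ 4 5 6 7 14 12 10 9 15 16 17 18
7<9: swap(3,3), lo=4 mid=4 ⇒ 4 5 6 7 14 12 10 9 15 16 17 18
14>9: swap(4,7), hi=6 ⇒ 4 5 6 7 9 12 10 14 15 16 17 18
9=9: mid=5
12>9: swap(5,6), hi=5 ⇒ 4 5 6 7 9 10 12 14 15 16 17 18
10>9: swap(5,5), hi=4 ⇒ 4 5 6 7 9 10 12 14 15 16 17 18
done. lo=4 hi=4; v=4 5 6 7 9 10 12 14 15 16 17 18

4 5 6 7 9 10 12 14 15 16 17 18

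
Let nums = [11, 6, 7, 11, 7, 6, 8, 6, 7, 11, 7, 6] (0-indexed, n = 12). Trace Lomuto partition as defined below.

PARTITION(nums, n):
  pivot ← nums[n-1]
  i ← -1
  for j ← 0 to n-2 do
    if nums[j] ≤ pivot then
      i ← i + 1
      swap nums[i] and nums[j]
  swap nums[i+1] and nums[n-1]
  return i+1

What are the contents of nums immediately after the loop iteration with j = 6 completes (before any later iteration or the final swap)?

pivot = nums[11] = 6; i = -1
j=0: nums[0]=11 > 6 → no swap
j=1: nums[1]=6 ≤ 6 → i=0, swap nums[0],nums[1] → [6, 11, 7, 11, 7, 6, 8, 6, 7, 11, 7, 6]
j=2: nums[2]=7 > 6 → no swap
j=3: nums[3]=11 > 6 → no swap
j=4: nums[4]=7 > 6 → no swap
j=5: nums[5]=6 ≤ 6 → i=1, swap nums[1],nums[5] → [6, 6, 7, 11, 7, 11, 8, 6, 7, 11, 7, 6]
j=6: nums[6]=8 > 6 → no swap
(after j=6) nums = [6, 6, 7, 11, 7, 11, 8, 6, 7, 11, 7, 6]

[6, 6, 7, 11, 7, 11, 8, 6, 7, 11, 7, 6]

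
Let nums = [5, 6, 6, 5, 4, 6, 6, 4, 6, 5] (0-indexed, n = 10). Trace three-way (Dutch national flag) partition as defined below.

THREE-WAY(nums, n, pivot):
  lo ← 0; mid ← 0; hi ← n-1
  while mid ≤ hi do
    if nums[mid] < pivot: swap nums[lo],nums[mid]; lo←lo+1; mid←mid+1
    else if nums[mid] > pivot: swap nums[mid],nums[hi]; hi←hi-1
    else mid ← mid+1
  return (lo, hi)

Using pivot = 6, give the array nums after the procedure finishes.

[5, 5, 4, 4, 5, 6, 6, 6, 6, 6]

lo=0 mid=0 hi=9
5<6: swap(0,0), lo=1 mid=1 ⇒ [5, 6, 6, 5, 4, 6, 6, 4, 6, 5]
6=6: mid=2
6=6: mid=3
5<6: swap(1,3), lo=2 mid=4 ⇒ [5, 5, 6, 6, 4, 6, 6, 4, 6, 5]
4<6: swap(2,4), lo=3 mid=5 ⇒ [5, 5, 4, 6, 6, 6, 6, 4, 6, 5]
6=6: mid=6
6=6: mid=7
4<6: swap(3,7), lo=4 mid=8 ⇒ [5, 5, 4, 4, 6, 6, 6, 6, 6, 5]
6=6: mid=9
5<6: swap(4,9), lo=5 mid=10 ⇒ [5, 5, 4, 4, 5, 6, 6, 6, 6, 6]
done. lo=5 hi=9; nums=[5, 5, 4, 4, 5, 6, 6, 6, 6, 6]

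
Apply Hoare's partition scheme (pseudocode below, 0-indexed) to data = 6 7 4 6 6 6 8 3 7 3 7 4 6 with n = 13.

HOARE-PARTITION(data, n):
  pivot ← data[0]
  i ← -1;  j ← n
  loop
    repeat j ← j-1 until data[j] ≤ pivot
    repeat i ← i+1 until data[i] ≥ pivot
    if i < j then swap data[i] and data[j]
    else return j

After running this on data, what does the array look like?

pivot=6
j stops at 12 (6), i stops at 0 (6); swap ⇒ 6 7 4 6 6 6 8 3 7 3 7 4 6
j stops at 11 (4), i stops at 1 (7); swap ⇒ 6 4 4 6 6 6 8 3 7 3 7 7 6
j stops at 9 (3), i stops at 3 (6); swap ⇒ 6 4 4 3 6 6 8 3 7 6 7 7 6
j stops at 7 (3), i stops at 4 (6); swap ⇒ 6 4 4 3 3 6 8 6 7 6 7 7 6
j stops at 5, i stops at 5; i≥j ⇒ return 5. data=6 4 4 3 3 6 8 6 7 6 7 7 6

6 4 4 3 3 6 8 6 7 6 7 7 6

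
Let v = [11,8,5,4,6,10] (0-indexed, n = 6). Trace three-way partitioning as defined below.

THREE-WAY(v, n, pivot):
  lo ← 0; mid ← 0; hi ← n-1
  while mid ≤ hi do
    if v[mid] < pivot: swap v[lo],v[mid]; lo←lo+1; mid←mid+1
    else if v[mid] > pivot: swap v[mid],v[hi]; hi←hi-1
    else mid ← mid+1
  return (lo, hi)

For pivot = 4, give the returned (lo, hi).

(0, 0)

pivot = 4; lo=0, mid=0, hi=5
v[mid]=11>4: swap v[0],v[5]; hi=4 → [10,8,5,4,6,11]
v[mid]=10>4: swap v[0],v[4]; hi=3 → [6,8,5,4,10,11]
v[mid]=6>4: swap v[0],v[3]; hi=2 → [4,8,5,6,10,11]
v[mid]=4=4: mid=1
v[mid]=8>4: swap v[1],v[2]; hi=1 → [4,5,8,6,10,11]
v[mid]=5>4: swap v[1],v[1]; hi=0 → [4,5,8,6,10,11]
end: lo=0, hi=0; v = [4,5,8,6,10,11]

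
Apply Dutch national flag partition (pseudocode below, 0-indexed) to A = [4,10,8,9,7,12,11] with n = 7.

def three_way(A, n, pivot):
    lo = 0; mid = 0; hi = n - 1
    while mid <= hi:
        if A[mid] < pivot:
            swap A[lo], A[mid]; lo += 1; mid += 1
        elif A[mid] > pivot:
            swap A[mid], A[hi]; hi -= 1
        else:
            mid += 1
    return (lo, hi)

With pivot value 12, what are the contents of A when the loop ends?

lo=0 mid=0 hi=6
4<12: swap(0,0), lo=1 mid=1 ⇒ [4,10,8,9,7,12,11]
10<12: swap(1,1), lo=2 mid=2 ⇒ [4,10,8,9,7,12,11]
8<12: swap(2,2), lo=3 mid=3 ⇒ [4,10,8,9,7,12,11]
9<12: swap(3,3), lo=4 mid=4 ⇒ [4,10,8,9,7,12,11]
7<12: swap(4,4), lo=5 mid=5 ⇒ [4,10,8,9,7,12,11]
12=12: mid=6
11<12: swap(5,6), lo=6 mid=7 ⇒ [4,10,8,9,7,11,12]
done. lo=6 hi=6; A=[4,10,8,9,7,11,12]

[4,10,8,9,7,11,12]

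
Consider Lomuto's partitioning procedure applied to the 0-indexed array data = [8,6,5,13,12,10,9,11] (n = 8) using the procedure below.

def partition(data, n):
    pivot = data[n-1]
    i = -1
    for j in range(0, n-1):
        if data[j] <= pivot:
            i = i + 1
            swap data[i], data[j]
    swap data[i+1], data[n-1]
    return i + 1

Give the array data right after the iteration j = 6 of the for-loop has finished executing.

pivot = data[7] = 11; i = -1
j=0: data[0]=8 ≤ 11 → i=0, swap data[0],data[0] (no change) → [8,6,5,13,12,10,9,11]
j=1: data[1]=6 ≤ 11 → i=1, swap data[1],data[1] (no change) → [8,6,5,13,12,10,9,11]
j=2: data[2]=5 ≤ 11 → i=2, swap data[2],data[2] (no change) → [8,6,5,13,12,10,9,11]
j=3: data[3]=13 > 11 → no swap
j=4: data[4]=12 > 11 → no swap
j=5: data[5]=10 ≤ 11 → i=3, swap data[3],data[5] → [8,6,5,10,12,13,9,11]
j=6: data[6]=9 ≤ 11 → i=4, swap data[4],data[6] → [8,6,5,10,9,13,12,11]
(after j=6) data = [8,6,5,10,9,13,12,11]

[8,6,5,10,9,13,12,11]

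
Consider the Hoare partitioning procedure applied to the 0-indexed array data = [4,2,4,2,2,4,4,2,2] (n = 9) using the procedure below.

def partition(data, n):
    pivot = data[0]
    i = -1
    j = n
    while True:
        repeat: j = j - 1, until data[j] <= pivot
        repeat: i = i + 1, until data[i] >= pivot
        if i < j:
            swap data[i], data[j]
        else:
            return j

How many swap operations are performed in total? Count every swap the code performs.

3

pivot = data[0] = 4; i = -1, j = 9
j→8 (data[8]=2≤4), i→0 (data[0]=4≥4); i<j, swap → [2,2,4,2,2,4,4,2,4]
j→7 (data[7]=2≤4), i→2 (data[2]=4≥4); i<j, swap → [2,2,2,2,2,4,4,4,4]
j→6 (data[6]=4≤4), i→5 (data[5]=4≥4); i<j, swap → [2,2,2,2,2,4,4,4,4]
j→5, i→6; i≥j, return j=5. data = [2,2,2,2,2,4,4,4,4]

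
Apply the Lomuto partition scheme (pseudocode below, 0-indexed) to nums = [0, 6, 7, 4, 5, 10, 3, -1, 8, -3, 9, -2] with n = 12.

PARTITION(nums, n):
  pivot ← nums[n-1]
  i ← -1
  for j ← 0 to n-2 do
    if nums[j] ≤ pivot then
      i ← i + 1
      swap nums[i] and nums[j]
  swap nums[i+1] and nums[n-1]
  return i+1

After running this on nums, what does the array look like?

[-3, -2, 7, 4, 5, 10, 3, -1, 8, 0, 9, 6]

pivot=-2, i=-1
j=0: 0>-2, skip
j=1: 6>-2, skip
j=2: 7>-2, skip
j=3: 4>-2, skip
j=4: 5>-2, skip
j=5: 10>-2, skip
j=6: 3>-2, skip
j=7: -1>-2, skip
j=8: 8>-2, skip
j=9: -3≤-2, i=0, swap(0,9) ⇒ [-3, 6, 7, 4, 5, 10, 3, -1, 8, 0, 9, -2]
j=10: 9>-2, skip
swap(1,11) ⇒ [-3, -2, 7, 4, 5, 10, 3, -1, 8, 0, 9, 6]; return 1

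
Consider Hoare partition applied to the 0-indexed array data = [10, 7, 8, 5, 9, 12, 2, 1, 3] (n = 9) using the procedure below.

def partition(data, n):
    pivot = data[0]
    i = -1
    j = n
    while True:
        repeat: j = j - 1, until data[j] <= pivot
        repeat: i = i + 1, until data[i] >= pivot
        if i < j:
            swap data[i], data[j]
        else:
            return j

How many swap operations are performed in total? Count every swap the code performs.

pivot=10
j stops at 8 (3), i stops at 0 (10); swap ⇒ [3, 7, 8, 5, 9, 12, 2, 1, 10]
j stops at 7 (1), i stops at 5 (12); swap ⇒ [3, 7, 8, 5, 9, 1, 2, 12, 10]
j stops at 6, i stops at 7; i≥j ⇒ return 6. data=[3, 7, 8, 5, 9, 1, 2, 12, 10]

2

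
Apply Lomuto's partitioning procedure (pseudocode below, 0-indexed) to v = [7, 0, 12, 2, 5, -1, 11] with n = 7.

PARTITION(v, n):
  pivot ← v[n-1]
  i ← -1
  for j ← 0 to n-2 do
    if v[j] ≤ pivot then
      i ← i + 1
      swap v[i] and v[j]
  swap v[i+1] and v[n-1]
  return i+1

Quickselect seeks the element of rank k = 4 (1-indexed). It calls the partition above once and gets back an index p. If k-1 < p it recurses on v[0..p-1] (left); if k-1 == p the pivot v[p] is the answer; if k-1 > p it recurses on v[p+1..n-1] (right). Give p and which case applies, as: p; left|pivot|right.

pivot=11, i=-1
j=0: 7≤11, i=0, swap(0,0) ⇒ [7, 0, 12, 2, 5, -1, 11]
j=1: 0≤11, i=1, swap(1,1) ⇒ [7, 0, 12, 2, 5, -1, 11]
j=2: 12>11, skip
j=3: 2≤11, i=2, swap(2,3) ⇒ [7, 0, 2, 12, 5, -1, 11]
j=4: 5≤11, i=3, swap(3,4) ⇒ [7, 0, 2, 5, 12, -1, 11]
j=5: -1≤11, i=4, swap(4,5) ⇒ [7, 0, 2, 5, -1, 12, 11]
swap(5,6) ⇒ [7, 0, 2, 5, -1, 11, 12]; return 5
p = 5; k-1 = 3 < 5 ⇒ left

5; left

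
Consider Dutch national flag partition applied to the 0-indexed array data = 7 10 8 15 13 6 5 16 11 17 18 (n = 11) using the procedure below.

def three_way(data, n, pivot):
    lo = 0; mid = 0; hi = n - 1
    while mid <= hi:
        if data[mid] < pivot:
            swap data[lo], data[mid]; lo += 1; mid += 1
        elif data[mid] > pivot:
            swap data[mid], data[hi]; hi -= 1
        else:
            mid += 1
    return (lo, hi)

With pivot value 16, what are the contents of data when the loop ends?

pivot = 16; lo=0, mid=0, hi=10
data[mid]=7<16: swap data[0],data[0]; lo=1,mid=1 → 7 10 8 15 13 6 5 16 11 17 18
data[mid]=10<16: swap data[1],data[1]; lo=2,mid=2 → 7 10 8 15 13 6 5 16 11 17 18
data[mid]=8<16: swap data[2],data[2]; lo=3,mid=3 → 7 10 8 15 13 6 5 16 11 17 18
data[mid]=15<16: swap data[3],data[3]; lo=4,mid=4 → 7 10 8 15 13 6 5 16 11 17 18
data[mid]=13<16: swap data[4],data[4]; lo=5,mid=5 → 7 10 8 15 13 6 5 16 11 17 18
data[mid]=6<16: swap data[5],data[5]; lo=6,mid=6 → 7 10 8 15 13 6 5 16 11 17 18
data[mid]=5<16: swap data[6],data[6]; lo=7,mid=7 → 7 10 8 15 13 6 5 16 11 17 18
data[mid]=16=16: mid=8
data[mid]=11<16: swap data[7],data[8]; lo=8,mid=9 → 7 10 8 15 13 6 5 11 16 17 18
data[mid]=17>16: swap data[9],data[10]; hi=9 → 7 10 8 15 13 6 5 11 16 18 17
data[mid]=18>16: swap data[9],data[9]; hi=8 → 7 10 8 15 13 6 5 11 16 18 17
end: lo=8, hi=8; data = 7 10 8 15 13 6 5 11 16 18 17

7 10 8 15 13 6 5 11 16 18 17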